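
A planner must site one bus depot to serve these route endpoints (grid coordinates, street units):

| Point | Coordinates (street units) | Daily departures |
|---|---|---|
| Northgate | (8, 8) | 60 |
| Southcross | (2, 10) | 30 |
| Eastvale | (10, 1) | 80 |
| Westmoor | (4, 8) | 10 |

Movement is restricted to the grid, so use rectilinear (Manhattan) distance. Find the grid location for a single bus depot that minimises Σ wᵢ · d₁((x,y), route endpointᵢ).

(8, 8)

Manhattan distance separates: Σwᵢ(|x−xᵢ|+|y−yᵢ|) = Σwᵢ|x−xᵢ| + Σwᵢ|y−yᵢ|, so x and y are optimised independently as 1-D weighted medians.
Total weight W = 180; half = 90.
x-coordinate, sorted with cumulative weight:
  x=2 (Southcross, w=30) cum 30
  x=4 (Westmoor, w=10) cum 40
  x=8 (Northgate, w=60) cum 100  ← median
  x=10 (Eastvale, w=80) cum 180
⇒ x* = 8
y-coordinate, sorted with cumulative weight:
  y=1 (Eastvale, w=80) cum 80
  y=8 (Northgate, w=60) cum 140  ← median
  y=8 (Westmoor, w=10) cum 150
  y=10 (Southcross, w=30) cum 180
⇒ y* = 8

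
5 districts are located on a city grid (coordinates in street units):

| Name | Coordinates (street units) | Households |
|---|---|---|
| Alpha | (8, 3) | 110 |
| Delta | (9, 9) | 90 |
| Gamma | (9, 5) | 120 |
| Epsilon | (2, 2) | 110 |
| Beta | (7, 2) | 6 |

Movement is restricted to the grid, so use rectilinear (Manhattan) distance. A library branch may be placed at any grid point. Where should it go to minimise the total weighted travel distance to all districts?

Manhattan distance separates: Σwᵢ(|x−xᵢ|+|y−yᵢ|) = Σwᵢ|x−xᵢ| + Σwᵢ|y−yᵢ|, so x and y are optimised independently as 1-D weighted medians.
Total weight W = 436; half = 218.
x-coordinate, sorted with cumulative weight:
  x=2 (Epsilon, w=110) cum 110
  x=7 (Beta, w=6) cum 116
  x=8 (Alpha, w=110) cum 226  ← median
  x=9 (Delta, w=90) cum 316
  x=9 (Gamma, w=120) cum 436
⇒ x* = 8
y-coordinate, sorted with cumulative weight:
  y=2 (Epsilon, w=110) cum 110
  y=2 (Beta, w=6) cum 116
  y=3 (Alpha, w=110) cum 226  ← median
  y=5 (Gamma, w=120) cum 346
  y=9 (Delta, w=90) cum 436
⇒ y* = 3

(8, 3)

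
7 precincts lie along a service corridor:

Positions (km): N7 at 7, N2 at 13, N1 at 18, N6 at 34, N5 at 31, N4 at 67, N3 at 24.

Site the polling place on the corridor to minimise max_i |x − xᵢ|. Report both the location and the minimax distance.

The 1-center on a line is the midpoint of the two extreme points: leftmost at 7, rightmost at 67.
Optimal location = (7 + 67)/2 = 37; maximum distance = (67 − 7)/2 = 30.

location 37, max distance 30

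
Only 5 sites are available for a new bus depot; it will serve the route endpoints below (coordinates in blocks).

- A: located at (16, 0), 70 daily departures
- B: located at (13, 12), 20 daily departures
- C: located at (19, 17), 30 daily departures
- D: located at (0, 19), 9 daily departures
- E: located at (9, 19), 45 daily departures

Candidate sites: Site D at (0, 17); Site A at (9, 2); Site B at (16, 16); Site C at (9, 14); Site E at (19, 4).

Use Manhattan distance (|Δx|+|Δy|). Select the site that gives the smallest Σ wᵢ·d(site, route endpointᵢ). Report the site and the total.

Total weighted distance at each candidate:
  Site D (0, 17): total = 3753
  Site A (9, 2): total = 2659
  Site B (16, 16): total = 2001
  Site C (9, 14): total = 2331
  Site E (19, 4): total = 2591
Minimum is at Site B with total 2001 blocks.

Site B, total 2001 blocks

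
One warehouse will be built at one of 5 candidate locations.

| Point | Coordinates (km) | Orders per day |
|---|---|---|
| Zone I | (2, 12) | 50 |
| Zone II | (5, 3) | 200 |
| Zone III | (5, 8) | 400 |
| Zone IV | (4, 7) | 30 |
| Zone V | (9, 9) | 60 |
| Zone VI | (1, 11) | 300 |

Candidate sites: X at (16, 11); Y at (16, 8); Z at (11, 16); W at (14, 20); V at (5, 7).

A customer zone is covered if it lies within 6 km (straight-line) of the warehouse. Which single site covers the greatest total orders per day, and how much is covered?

Coverage radius r = 6 km; a point is covered iff (Δx)²+(Δy)² ≤ 6² = 36.
  X (16, 11): covers {none} → 0
  Y (16, 8): covers {none} → 0
  Z (11, 16): covers {none} → 0
  W (14, 20): covers {none} → 0
  V (5, 7): covers {Zone I, Zone II, Zone III, Zone IV, Zone V, Zone VI} → 1040
Maximum coverage at V: 1040 orders per day.

V, covering 1040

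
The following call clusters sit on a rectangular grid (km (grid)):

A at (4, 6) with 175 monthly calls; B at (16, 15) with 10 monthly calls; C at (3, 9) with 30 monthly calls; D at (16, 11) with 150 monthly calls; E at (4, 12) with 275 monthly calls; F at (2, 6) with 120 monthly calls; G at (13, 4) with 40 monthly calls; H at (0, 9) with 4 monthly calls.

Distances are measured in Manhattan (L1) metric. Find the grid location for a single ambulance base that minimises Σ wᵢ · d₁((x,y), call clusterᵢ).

Manhattan distance separates: Σwᵢ(|x−xᵢ|+|y−yᵢ|) = Σwᵢ|x−xᵢ| + Σwᵢ|y−yᵢ|, so x and y are optimised independently as 1-D weighted medians.
Total weight W = 804; half = 402.
x-coordinate, sorted with cumulative weight:
  x=0 (H, w=4) cum 4
  x=2 (F, w=120) cum 124
  x=3 (C, w=30) cum 154
  x=4 (A, w=175) cum 329
  x=4 (E, w=275) cum 604  ← median
  x=13 (G, w=40) cum 644
  x=16 (B, w=10) cum 654
  x=16 (D, w=150) cum 804
⇒ x* = 4
y-coordinate, sorted with cumulative weight:
  y=4 (G, w=40) cum 40
  y=6 (A, w=175) cum 215
  y=6 (F, w=120) cum 335
  y=9 (C, w=30) cum 365
  y=9 (H, w=4) cum 369
  y=11 (D, w=150) cum 519  ← median
  y=12 (E, w=275) cum 794
  y=15 (B, w=10) cum 804
⇒ y* = 11

(4, 11)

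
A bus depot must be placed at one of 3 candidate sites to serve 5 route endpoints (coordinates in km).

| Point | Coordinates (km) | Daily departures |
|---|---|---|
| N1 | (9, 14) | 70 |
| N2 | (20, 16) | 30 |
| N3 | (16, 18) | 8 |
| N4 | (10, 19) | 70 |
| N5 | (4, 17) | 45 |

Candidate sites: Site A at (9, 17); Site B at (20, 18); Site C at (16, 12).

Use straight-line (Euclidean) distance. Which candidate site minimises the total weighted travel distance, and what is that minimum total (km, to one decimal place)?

Total weighted distance at each candidate:
  Site A (9, 17): total = 979.5
  Site B (20, 18): total = 2336.2
  Site C (16, 12): total = 1957.7
Minimum is at Site A with total 979.5 km.

Site A, total 979.5 km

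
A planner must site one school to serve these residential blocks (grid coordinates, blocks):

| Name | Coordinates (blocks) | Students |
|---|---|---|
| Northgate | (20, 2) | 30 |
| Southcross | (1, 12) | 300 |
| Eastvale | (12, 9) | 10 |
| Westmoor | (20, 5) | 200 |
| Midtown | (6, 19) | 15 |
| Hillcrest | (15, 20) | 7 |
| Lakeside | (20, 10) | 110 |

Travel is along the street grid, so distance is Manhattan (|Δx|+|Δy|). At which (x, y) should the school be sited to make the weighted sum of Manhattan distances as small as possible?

(20, 10)

Manhattan distance separates: Σwᵢ(|x−xᵢ|+|y−yᵢ|) = Σwᵢ|x−xᵢ| + Σwᵢ|y−yᵢ|, so x and y are optimised independently as 1-D weighted medians.
Total weight W = 672; half = 336.
x-coordinate, sorted with cumulative weight:
  x=1 (Southcross, w=300) cum 300
  x=6 (Midtown, w=15) cum 315
  x=12 (Eastvale, w=10) cum 325
  x=15 (Hillcrest, w=7) cum 332
  x=20 (Northgate, w=30) cum 362  ← median
  x=20 (Westmoor, w=200) cum 562
  x=20 (Lakeside, w=110) cum 672
⇒ x* = 20
y-coordinate, sorted with cumulative weight:
  y=2 (Northgate, w=30) cum 30
  y=5 (Westmoor, w=200) cum 230
  y=9 (Eastvale, w=10) cum 240
  y=10 (Lakeside, w=110) cum 350  ← median
  y=12 (Southcross, w=300) cum 650
  y=19 (Midtown, w=15) cum 665
  y=20 (Hillcrest, w=7) cum 672
⇒ y* = 10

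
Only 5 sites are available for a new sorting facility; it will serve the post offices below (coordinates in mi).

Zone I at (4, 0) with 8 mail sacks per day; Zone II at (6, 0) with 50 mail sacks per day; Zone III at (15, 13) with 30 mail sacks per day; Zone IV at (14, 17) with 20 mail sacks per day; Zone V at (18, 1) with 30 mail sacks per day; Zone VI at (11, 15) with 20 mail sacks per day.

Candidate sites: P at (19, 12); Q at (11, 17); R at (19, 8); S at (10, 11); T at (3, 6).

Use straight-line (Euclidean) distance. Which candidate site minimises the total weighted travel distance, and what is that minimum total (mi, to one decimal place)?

Total weighted distance at each candidate:
  P (19, 12): total = 1805.6
  Q (11, 17): total = 1826.7
  R (19, 8): total = 1722.0
  S (10, 11): total = 1457.9
  T (3, 6): total = 1827.1
Minimum is at S with total 1457.9 mi.

S, total 1457.9 mi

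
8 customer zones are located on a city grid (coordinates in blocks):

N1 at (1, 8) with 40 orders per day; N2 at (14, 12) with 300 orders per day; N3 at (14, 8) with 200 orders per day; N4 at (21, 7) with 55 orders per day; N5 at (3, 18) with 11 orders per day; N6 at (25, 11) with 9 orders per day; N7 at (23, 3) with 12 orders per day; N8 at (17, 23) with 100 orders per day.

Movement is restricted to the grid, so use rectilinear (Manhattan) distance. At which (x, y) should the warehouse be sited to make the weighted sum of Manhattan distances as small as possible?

Manhattan distance separates: Σwᵢ(|x−xᵢ|+|y−yᵢ|) = Σwᵢ|x−xᵢ| + Σwᵢ|y−yᵢ|, so x and y are optimised independently as 1-D weighted medians.
Total weight W = 727; half = 363.5.
x-coordinate, sorted with cumulative weight:
  x=1 (N1, w=40) cum 40
  x=3 (N5, w=11) cum 51
  x=14 (N2, w=300) cum 351
  x=14 (N3, w=200) cum 551  ← median
  x=17 (N8, w=100) cum 651
  x=21 (N4, w=55) cum 706
  x=23 (N7, w=12) cum 718
  x=25 (N6, w=9) cum 727
⇒ x* = 14
y-coordinate, sorted with cumulative weight:
  y=3 (N7, w=12) cum 12
  y=7 (N4, w=55) cum 67
  y=8 (N1, w=40) cum 107
  y=8 (N3, w=200) cum 307
  y=11 (N6, w=9) cum 316
  y=12 (N2, w=300) cum 616  ← median
  y=18 (N5, w=11) cum 627
  y=23 (N8, w=100) cum 727
⇒ y* = 12

(14, 12)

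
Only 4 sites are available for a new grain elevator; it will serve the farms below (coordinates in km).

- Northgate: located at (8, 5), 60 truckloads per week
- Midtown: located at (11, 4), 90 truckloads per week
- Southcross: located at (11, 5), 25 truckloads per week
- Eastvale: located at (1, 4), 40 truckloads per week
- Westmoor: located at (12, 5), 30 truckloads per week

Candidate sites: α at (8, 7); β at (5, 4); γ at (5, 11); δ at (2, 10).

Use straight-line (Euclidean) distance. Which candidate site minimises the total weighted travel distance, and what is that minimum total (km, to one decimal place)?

Total weighted distance at each candidate:
  α (8, 7): total = 1030.8
  β (5, 4): total = 1253.9
  γ (5, 11): total = 2043.5
  δ (2, 10): total = 2278.2
Minimum is at α with total 1030.8 km.

α, total 1030.8 km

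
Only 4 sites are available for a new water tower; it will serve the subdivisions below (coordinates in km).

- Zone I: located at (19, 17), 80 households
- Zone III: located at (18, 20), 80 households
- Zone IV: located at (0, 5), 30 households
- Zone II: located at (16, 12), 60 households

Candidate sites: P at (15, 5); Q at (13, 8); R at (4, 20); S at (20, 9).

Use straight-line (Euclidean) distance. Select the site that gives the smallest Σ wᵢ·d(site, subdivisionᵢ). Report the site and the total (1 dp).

S, total 2451.3 km

Total weighted distance at each candidate:
  P (15, 5): total = 3110.0
  Q (13, 8): total = 2605.6
  R (4, 20): total = 3674.8
  S (20, 9): total = 2451.3
Minimum is at S with total 2451.3 km.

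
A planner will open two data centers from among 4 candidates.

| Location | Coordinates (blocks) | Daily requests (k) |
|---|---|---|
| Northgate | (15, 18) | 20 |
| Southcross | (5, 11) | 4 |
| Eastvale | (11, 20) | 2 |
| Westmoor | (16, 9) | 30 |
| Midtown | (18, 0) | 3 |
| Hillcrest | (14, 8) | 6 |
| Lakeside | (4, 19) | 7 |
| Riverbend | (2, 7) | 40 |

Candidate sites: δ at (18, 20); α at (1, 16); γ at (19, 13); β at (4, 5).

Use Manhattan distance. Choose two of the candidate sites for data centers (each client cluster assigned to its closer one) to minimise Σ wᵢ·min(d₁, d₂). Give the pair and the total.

Evaluate every pair (each demand assigned to the nearer of the two):
  {γ, β}: total = 808
  {δ, β}: total = 925
  {α, γ}: total = 998
  {δ, α}: total = 1138
  {α, β}: total = 1193
  {δ, γ}: total = 1515
Best pair: {γ, β} with total 808.

{γ, β}, total 808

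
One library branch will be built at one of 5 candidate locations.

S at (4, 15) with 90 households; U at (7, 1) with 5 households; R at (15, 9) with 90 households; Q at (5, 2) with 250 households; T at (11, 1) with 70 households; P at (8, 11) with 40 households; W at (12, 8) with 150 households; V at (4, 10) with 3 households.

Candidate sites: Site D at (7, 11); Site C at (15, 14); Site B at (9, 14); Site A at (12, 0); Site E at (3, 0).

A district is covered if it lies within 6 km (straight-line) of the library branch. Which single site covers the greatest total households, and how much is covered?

Coverage radius r = 6 km; a point is covered iff (Δx)²+(Δy)² ≤ 6² = 36.
  Site D (7, 11): covers {S, P, W, V} → 283
  Site C (15, 14): covers {R} → 90
  Site B (9, 14): covers {S, P} → 130
  Site A (12, 0): covers {U, T} → 75
  Site E (3, 0): covers {U, Q} → 255
Maximum coverage at Site D: 283 households.

Site D, covering 283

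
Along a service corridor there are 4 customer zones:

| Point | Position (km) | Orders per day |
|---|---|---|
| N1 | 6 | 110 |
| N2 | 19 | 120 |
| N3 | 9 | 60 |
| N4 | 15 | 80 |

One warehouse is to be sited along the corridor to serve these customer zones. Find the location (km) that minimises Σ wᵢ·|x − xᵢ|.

For a sum of weighted absolute distances on a line, the optimum is the weighted median (not the mean). Total weight W = 370; half-weight = 185.
Sort by position and accumulate weight:
  km 6 (N1, w=110) → cum 110
  km 9 (N3, w=60) → cum 170
  km 15 (N4, w=80) → cum 250  ≥ 185 → median here
  km 19 (N2, w=120) → cum 370
Optimal location: km 15.

x = 15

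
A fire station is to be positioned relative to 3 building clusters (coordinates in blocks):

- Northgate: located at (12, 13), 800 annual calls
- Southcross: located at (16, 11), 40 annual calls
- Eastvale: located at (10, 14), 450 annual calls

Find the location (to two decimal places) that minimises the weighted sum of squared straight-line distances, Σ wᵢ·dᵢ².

(11.43, 13.29)

The minimiser of Σwᵢ‖p−pᵢ‖² is the weighted centroid p* = (Σwᵢpᵢ)/(Σwᵢ).
Σwᵢ = 1290.
Σwᵢxᵢ = 800·12 + 40·16 + 450·10 = 14740.
Σwᵢyᵢ = 800·13 + 40·11 + 450·14 = 17140.
x* = 14740/1290 = 11.43, y* = 17140/1290 = 13.29.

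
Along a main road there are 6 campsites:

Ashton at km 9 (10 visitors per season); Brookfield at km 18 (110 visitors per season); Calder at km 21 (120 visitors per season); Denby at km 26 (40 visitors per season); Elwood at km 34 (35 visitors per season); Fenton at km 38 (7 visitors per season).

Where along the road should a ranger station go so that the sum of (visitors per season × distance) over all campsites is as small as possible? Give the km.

For a sum of weighted absolute distances on a line, the optimum is the weighted median (not the mean). Total weight W = 322; half-weight = 161.
Sort by position and accumulate weight:
  km 9 (Ashton, w=10) → cum 10
  km 18 (Brookfield, w=110) → cum 120
  km 21 (Calder, w=120) → cum 240  ≥ 161 → median here
  km 26 (Denby, w=40) → cum 280
  km 34 (Elwood, w=35) → cum 315
  km 38 (Fenton, w=7) → cum 322
Optimal location: km 21.

x = 21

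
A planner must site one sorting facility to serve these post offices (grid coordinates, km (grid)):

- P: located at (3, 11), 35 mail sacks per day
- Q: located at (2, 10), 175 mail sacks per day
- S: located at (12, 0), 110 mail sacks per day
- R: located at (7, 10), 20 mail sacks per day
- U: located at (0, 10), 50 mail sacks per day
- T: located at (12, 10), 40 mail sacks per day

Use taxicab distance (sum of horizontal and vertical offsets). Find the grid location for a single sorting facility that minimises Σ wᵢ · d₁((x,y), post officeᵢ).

Manhattan distance separates: Σwᵢ(|x−xᵢ|+|y−yᵢ|) = Σwᵢ|x−xᵢ| + Σwᵢ|y−yᵢ|, so x and y are optimised independently as 1-D weighted medians.
Total weight W = 430; half = 215.
x-coordinate, sorted with cumulative weight:
  x=0 (U, w=50) cum 50
  x=2 (Q, w=175) cum 225  ← median
  x=3 (P, w=35) cum 260
  x=7 (R, w=20) cum 280
  x=12 (S, w=110) cum 390
  x=12 (T, w=40) cum 430
⇒ x* = 2
y-coordinate, sorted with cumulative weight:
  y=0 (S, w=110) cum 110
  y=10 (Q, w=175) cum 285  ← median
  y=10 (R, w=20) cum 305
  y=10 (U, w=50) cum 355
  y=10 (T, w=40) cum 395
  y=11 (P, w=35) cum 430
⇒ y* = 10

(2, 10)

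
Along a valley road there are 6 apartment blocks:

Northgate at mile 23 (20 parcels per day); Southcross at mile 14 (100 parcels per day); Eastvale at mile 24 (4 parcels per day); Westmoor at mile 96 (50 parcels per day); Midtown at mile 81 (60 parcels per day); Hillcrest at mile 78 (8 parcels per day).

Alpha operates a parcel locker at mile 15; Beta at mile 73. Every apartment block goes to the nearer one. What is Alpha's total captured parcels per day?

The indifferent point is the midpoint (15+73)/2 = 44; apartment blocks left of it (closer to Alpha at 15) go to Alpha, those right go to Beta.
  Southcross at 14 (w=100) → Alpha
  Northgate at 23 (w=20) → Alpha
  Eastvale at 24 (w=4) → Alpha
  Hillcrest at 78 (w=8) → Beta
  Midtown at 81 (w=60) → Beta
  Westmoor at 96 (w=50) → Beta
Alpha captures 124; Beta captures 118.

124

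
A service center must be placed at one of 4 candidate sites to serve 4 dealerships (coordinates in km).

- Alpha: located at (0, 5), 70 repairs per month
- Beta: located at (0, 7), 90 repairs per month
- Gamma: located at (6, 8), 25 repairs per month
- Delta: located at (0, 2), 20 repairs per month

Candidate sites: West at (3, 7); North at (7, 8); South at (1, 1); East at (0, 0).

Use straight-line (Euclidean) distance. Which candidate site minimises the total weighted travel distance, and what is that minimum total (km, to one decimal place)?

Total weighted distance at each candidate:
  West (3, 7): total = 718.1
  North (7, 8): total = 1378.9
  South (1, 1): total = 1079.4
  East (0, 0): total = 1270.0
Minimum is at West with total 718.1 km.

West, total 718.1 km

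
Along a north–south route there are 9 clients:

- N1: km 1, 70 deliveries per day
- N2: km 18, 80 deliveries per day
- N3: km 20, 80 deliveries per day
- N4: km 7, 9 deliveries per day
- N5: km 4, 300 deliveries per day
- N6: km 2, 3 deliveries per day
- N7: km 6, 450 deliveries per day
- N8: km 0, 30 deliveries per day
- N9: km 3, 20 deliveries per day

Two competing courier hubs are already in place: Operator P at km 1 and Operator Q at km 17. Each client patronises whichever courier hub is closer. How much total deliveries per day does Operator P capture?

The indifferent point is the midpoint (1+17)/2 = 9; clients left of it (closer to Operator P at 1) go to Operator P, those right go to Operator Q.
  N8 at 0 (w=30) → Operator P
  N1 at 1 (w=70) → Operator P
  N6 at 2 (w=3) → Operator P
  N9 at 3 (w=20) → Operator P
  N5 at 4 (w=300) → Operator P
  N7 at 6 (w=450) → Operator P
  N4 at 7 (w=9) → Operator P
  N2 at 18 (w=80) → Operator Q
  N3 at 20 (w=80) → Operator Q
Operator P captures 882; Operator Q captures 160.

882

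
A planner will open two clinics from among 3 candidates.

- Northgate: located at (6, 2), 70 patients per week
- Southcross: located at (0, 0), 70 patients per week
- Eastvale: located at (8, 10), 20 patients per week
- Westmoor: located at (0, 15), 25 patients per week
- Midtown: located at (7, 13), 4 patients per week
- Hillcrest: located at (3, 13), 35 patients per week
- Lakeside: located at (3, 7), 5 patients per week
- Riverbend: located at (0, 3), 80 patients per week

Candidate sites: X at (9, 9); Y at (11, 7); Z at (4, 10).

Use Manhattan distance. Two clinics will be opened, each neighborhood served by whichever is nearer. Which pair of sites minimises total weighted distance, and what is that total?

Evaluate every pair (each demand assigned to the nearer of the two):
  {X, Z}: total = 3009
  {Y, Z}: total = 3049
  {X, Y}: total = 3989
Best pair: {X, Z} with total 3009.

{X, Z}, total 3009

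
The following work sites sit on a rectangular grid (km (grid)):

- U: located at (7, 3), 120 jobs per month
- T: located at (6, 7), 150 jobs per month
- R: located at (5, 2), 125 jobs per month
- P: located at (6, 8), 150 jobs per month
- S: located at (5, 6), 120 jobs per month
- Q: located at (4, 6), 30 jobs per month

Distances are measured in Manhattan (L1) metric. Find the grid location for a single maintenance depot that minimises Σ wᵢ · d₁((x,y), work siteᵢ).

Manhattan distance separates: Σwᵢ(|x−xᵢ|+|y−yᵢ|) = Σwᵢ|x−xᵢ| + Σwᵢ|y−yᵢ|, so x and y are optimised independently as 1-D weighted medians.
Total weight W = 695; half = 347.5.
x-coordinate, sorted with cumulative weight:
  x=4 (Q, w=30) cum 30
  x=5 (R, w=125) cum 155
  x=5 (S, w=120) cum 275
  x=6 (T, w=150) cum 425  ← median
  x=6 (P, w=150) cum 575
  x=7 (U, w=120) cum 695
⇒ x* = 6
y-coordinate, sorted with cumulative weight:
  y=2 (R, w=125) cum 125
  y=3 (U, w=120) cum 245
  y=6 (S, w=120) cum 365  ← median
  y=6 (Q, w=30) cum 395
  y=7 (T, w=150) cum 545
  y=8 (P, w=150) cum 695
⇒ y* = 6

(6, 6)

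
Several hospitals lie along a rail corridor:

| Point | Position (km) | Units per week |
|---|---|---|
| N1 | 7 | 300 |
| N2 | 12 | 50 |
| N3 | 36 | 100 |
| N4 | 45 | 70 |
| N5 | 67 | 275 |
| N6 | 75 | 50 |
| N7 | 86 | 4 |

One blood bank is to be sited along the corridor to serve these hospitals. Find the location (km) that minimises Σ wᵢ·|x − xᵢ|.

For a sum of weighted absolute distances on a line, the optimum is the weighted median (not the mean). Total weight W = 849; half-weight = 424.5.
Sort by position and accumulate weight:
  km 7 (N1, w=300) → cum 300
  km 12 (N2, w=50) → cum 350
  km 36 (N3, w=100) → cum 450  ≥ 424.5 → median here
  km 45 (N4, w=70) → cum 520
  km 67 (N5, w=275) → cum 795
  km 75 (N6, w=50) → cum 845
  km 86 (N7, w=4) → cum 849
Optimal location: km 36.

x = 36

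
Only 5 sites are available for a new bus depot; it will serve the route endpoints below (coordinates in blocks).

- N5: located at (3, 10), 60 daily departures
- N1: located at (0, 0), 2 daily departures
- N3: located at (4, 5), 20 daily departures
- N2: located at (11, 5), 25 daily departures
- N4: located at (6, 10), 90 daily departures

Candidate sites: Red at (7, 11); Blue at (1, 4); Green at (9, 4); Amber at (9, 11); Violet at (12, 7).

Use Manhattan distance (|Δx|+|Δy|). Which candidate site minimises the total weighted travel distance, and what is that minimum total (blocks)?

Red, total 946 blocks

Total weighted distance at each candidate:
  Red (7, 11): total = 946
  Blue (1, 4): total = 1835
  Green (9, 4): total = 1751
  Amber (9, 11): total = 1240
  Violet (12, 7): total = 1843
Minimum is at Red with total 946 blocks.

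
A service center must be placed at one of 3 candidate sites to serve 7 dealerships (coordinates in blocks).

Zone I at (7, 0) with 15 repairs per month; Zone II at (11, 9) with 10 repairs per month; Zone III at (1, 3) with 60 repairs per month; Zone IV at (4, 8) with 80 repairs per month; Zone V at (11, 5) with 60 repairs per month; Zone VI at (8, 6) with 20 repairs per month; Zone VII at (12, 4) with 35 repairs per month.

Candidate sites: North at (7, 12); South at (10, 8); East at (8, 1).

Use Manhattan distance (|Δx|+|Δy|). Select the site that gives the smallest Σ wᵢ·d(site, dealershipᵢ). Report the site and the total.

Total weighted distance at each candidate:
  North (7, 12): total = 2965
  South (10, 8): total = 2035
  East (8, 1): total = 2325
Minimum is at South with total 2035 blocks.

South, total 2035 blocks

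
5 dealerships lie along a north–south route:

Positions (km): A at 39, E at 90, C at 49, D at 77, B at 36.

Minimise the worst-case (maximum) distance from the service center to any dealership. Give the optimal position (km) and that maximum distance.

location 63, max distance 27

The 1-center on a line is the midpoint of the two extreme points: leftmost at 36, rightmost at 90.
Optimal location = (36 + 90)/2 = 63; maximum distance = (90 − 36)/2 = 27.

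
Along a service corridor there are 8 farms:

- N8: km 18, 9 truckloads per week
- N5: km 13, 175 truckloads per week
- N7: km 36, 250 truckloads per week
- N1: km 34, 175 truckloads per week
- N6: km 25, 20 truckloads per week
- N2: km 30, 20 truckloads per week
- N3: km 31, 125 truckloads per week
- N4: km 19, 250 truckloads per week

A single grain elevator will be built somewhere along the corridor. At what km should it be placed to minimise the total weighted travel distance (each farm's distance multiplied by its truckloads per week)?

x = 31

For a sum of weighted absolute distances on a line, the optimum is the weighted median (not the mean). Total weight W = 1024; half-weight = 512.
Sort by position and accumulate weight:
  km 13 (N5, w=175) → cum 175
  km 18 (N8, w=9) → cum 184
  km 19 (N4, w=250) → cum 434
  km 25 (N6, w=20) → cum 454
  km 30 (N2, w=20) → cum 474
  km 31 (N3, w=125) → cum 599  ≥ 512 → median here
  km 34 (N1, w=175) → cum 774
  km 36 (N7, w=250) → cum 1024
Optimal location: km 31.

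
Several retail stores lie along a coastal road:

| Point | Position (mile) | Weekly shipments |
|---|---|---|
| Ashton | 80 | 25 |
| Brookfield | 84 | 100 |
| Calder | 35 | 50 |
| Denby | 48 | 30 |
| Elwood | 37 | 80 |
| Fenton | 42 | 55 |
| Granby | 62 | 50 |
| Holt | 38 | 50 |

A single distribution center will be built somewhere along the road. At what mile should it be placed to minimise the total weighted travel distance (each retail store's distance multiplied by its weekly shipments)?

x = 42

For a sum of weighted absolute distances on a line, the optimum is the weighted median (not the mean). Total weight W = 440; half-weight = 220.
Sort by position and accumulate weight:
  mile 35 (Calder, w=50) → cum 50
  mile 37 (Elwood, w=80) → cum 130
  mile 38 (Holt, w=50) → cum 180
  mile 42 (Fenton, w=55) → cum 235  ≥ 220 → median here
  mile 48 (Denby, w=30) → cum 265
  mile 62 (Granby, w=50) → cum 315
  mile 80 (Ashton, w=25) → cum 340
  mile 84 (Brookfield, w=100) → cum 440
Optimal location: mile 42.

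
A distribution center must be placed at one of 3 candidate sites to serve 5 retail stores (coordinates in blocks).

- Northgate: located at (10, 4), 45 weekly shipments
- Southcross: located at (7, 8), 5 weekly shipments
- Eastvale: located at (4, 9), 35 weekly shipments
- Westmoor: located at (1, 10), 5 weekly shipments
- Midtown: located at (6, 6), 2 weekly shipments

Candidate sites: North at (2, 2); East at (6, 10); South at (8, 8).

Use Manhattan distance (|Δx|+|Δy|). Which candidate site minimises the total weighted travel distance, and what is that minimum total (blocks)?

Total weighted distance at each candidate:
  North (2, 2): total = 881
  East (6, 10): total = 603
  South (8, 8): total = 503
Minimum is at South with total 503 blocks.

South, total 503 blocks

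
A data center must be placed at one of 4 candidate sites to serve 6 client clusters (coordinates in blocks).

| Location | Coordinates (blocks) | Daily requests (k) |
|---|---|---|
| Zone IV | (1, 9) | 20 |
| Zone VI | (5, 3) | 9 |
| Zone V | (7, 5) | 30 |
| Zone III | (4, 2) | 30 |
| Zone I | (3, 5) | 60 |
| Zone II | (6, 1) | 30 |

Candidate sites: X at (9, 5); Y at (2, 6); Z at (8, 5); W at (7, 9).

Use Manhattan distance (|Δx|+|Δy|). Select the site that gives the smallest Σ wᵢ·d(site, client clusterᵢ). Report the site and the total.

Y, total 884 blocks

Total weighted distance at each candidate:
  X (9, 5): total = 1164
  Y (2, 6): total = 884
  Z (8, 5): total = 985
  W (7, 9): total = 1362
Minimum is at Y with total 884 blocks.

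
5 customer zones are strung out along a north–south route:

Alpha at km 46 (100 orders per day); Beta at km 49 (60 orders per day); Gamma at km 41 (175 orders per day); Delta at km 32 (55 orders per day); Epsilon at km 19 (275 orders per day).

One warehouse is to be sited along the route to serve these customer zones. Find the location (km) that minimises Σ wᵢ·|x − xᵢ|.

For a sum of weighted absolute distances on a line, the optimum is the weighted median (not the mean). Total weight W = 665; half-weight = 332.5.
Sort by position and accumulate weight:
  km 19 (Epsilon, w=275) → cum 275
  km 32 (Delta, w=55) → cum 330
  km 41 (Gamma, w=175) → cum 505  ≥ 332.5 → median here
  km 46 (Alpha, w=100) → cum 605
  km 49 (Beta, w=60) → cum 665
Optimal location: km 41.

x = 41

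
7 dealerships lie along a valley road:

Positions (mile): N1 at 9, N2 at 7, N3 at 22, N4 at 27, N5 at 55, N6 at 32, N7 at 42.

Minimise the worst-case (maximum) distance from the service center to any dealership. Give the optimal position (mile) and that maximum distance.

location 31, max distance 24

The 1-center on a line is the midpoint of the two extreme points: leftmost at 7, rightmost at 55.
Optimal location = (7 + 55)/2 = 31; maximum distance = (55 − 7)/2 = 24.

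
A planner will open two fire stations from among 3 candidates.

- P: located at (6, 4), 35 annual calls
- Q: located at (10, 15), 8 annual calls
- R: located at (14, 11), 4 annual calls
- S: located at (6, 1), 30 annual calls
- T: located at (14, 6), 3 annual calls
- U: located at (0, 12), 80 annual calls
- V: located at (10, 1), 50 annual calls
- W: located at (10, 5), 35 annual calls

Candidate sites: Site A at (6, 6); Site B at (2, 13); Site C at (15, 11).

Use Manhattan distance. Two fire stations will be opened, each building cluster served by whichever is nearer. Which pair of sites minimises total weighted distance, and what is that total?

Evaluate every pair (each demand assigned to the nearer of the two):
  {Site A, Site B}: total = 1241
  {Site A, Site C}: total = 1899
  {Site B, Site C}: total = 2404
Best pair: {Site A, Site B} with total 1241.

{Site A, Site B}, total 1241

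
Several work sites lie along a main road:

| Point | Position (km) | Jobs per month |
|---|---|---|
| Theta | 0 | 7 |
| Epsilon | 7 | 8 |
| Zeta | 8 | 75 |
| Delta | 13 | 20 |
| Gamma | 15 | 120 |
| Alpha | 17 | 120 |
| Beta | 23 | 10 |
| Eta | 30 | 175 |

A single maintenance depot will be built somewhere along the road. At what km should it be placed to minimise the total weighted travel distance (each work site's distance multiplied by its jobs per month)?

For a sum of weighted absolute distances on a line, the optimum is the weighted median (not the mean). Total weight W = 535; half-weight = 267.5.
Sort by position and accumulate weight:
  km 0 (Theta, w=7) → cum 7
  km 7 (Epsilon, w=8) → cum 15
  km 8 (Zeta, w=75) → cum 90
  km 13 (Delta, w=20) → cum 110
  km 15 (Gamma, w=120) → cum 230
  km 17 (Alpha, w=120) → cum 350  ≥ 267.5 → median here
  km 23 (Beta, w=10) → cum 360
  km 30 (Eta, w=175) → cum 535
Optimal location: km 17.

x = 17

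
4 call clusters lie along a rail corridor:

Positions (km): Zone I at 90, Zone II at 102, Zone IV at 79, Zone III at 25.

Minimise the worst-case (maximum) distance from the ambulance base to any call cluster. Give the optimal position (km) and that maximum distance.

The 1-center on a line is the midpoint of the two extreme points: leftmost at 25, rightmost at 102.
Optimal location = (25 + 102)/2 = 63.5; maximum distance = (102 − 25)/2 = 38.5.

location 63.5, max distance 38.5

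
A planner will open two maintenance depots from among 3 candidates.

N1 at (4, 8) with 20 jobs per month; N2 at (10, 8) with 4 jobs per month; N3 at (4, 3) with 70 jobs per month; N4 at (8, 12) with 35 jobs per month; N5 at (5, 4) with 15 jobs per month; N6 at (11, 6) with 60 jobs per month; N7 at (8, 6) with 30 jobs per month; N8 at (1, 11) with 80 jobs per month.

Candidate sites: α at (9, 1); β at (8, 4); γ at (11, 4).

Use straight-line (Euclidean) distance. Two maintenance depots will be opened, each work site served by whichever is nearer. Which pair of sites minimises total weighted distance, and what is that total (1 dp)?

{β, γ}, total 1715.2

Evaluate every pair (each demand assigned to the nearer of the two):
  {β, γ}: total = 1715.2
  {α, β}: total = 1812.9
  {α, γ}: total = 2133.4
Best pair: {β, γ} with total 1715.2.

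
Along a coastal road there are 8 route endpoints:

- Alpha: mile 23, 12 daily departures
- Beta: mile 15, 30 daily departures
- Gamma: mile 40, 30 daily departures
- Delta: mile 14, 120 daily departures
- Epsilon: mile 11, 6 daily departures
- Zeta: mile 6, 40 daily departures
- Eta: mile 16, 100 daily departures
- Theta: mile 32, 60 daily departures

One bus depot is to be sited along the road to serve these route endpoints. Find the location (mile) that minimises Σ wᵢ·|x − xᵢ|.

x = 16

For a sum of weighted absolute distances on a line, the optimum is the weighted median (not the mean). Total weight W = 398; half-weight = 199.
Sort by position and accumulate weight:
  mile 6 (Zeta, w=40) → cum 40
  mile 11 (Epsilon, w=6) → cum 46
  mile 14 (Delta, w=120) → cum 166
  mile 15 (Beta, w=30) → cum 196
  mile 16 (Eta, w=100) → cum 296  ≥ 199 → median here
  mile 23 (Alpha, w=12) → cum 308
  mile 32 (Theta, w=60) → cum 368
  mile 40 (Gamma, w=30) → cum 398
Optimal location: mile 16.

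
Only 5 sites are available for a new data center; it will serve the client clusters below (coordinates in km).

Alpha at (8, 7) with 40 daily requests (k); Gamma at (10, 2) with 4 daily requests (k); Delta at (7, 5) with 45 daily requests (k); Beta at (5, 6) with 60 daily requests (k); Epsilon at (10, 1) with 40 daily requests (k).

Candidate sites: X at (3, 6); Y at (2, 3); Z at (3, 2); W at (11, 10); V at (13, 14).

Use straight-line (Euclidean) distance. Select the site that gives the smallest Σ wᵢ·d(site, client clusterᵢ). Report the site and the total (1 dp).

X, total 885.8 km

Total weighted distance at each candidate:
  X (3, 6): total = 885.8
  Y (2, 3): total = 1147.4
  Z (3, 2): total = 1087.0
  W (11, 10): total = 1285.0
  V (13, 14): total = 2092.8
Minimum is at X with total 885.8 km.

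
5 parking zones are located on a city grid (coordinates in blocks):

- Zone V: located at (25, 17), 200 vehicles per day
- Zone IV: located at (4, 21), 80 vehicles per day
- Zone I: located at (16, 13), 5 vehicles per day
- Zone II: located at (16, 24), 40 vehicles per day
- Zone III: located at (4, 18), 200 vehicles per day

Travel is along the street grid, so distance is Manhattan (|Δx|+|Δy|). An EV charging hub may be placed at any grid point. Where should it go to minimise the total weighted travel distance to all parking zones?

Manhattan distance separates: Σwᵢ(|x−xᵢ|+|y−yᵢ|) = Σwᵢ|x−xᵢ| + Σwᵢ|y−yᵢ|, so x and y are optimised independently as 1-D weighted medians.
Total weight W = 525; half = 262.5.
x-coordinate, sorted with cumulative weight:
  x=4 (Zone IV, w=80) cum 80
  x=4 (Zone III, w=200) cum 280  ← median
  x=16 (Zone I, w=5) cum 285
  x=16 (Zone II, w=40) cum 325
  x=25 (Zone V, w=200) cum 525
⇒ x* = 4
y-coordinate, sorted with cumulative weight:
  y=13 (Zone I, w=5) cum 5
  y=17 (Zone V, w=200) cum 205
  y=18 (Zone III, w=200) cum 405  ← median
  y=21 (Zone IV, w=80) cum 485
  y=24 (Zone II, w=40) cum 525
⇒ y* = 18

(4, 18)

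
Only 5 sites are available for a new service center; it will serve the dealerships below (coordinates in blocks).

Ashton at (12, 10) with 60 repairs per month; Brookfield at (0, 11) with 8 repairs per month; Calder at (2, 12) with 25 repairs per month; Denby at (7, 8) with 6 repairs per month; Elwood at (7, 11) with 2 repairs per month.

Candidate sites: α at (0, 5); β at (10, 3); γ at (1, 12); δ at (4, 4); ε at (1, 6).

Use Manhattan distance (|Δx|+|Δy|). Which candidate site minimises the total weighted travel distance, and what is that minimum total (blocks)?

Total weighted distance at each candidate:
  α (0, 5): total = 1379
  β (10, 3): total = 1179
  γ (1, 12): total = 895
  δ (4, 4): total = 1240
  ε (1, 6): total = 1193
Minimum is at γ with total 895 blocks.

γ, total 895 blocks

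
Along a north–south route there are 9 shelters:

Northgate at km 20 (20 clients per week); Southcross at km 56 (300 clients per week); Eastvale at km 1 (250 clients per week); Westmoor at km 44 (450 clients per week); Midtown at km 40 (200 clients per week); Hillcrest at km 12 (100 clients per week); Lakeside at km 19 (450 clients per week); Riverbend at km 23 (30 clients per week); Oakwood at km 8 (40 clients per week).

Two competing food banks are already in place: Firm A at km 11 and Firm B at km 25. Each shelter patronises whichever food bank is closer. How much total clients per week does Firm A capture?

390

The indifferent point is the midpoint (11+25)/2 = 18; shelters left of it (closer to Firm A at 11) go to Firm A, those right go to Firm B.
  Eastvale at 1 (w=250) → Firm A
  Oakwood at 8 (w=40) → Firm A
  Hillcrest at 12 (w=100) → Firm A
  Lakeside at 19 (w=450) → Firm B
  Northgate at 20 (w=20) → Firm B
  Riverbend at 23 (w=30) → Firm B
  Midtown at 40 (w=200) → Firm B
  Westmoor at 44 (w=450) → Firm B
  Southcross at 56 (w=300) → Firm B
Firm A captures 390; Firm B captures 1450.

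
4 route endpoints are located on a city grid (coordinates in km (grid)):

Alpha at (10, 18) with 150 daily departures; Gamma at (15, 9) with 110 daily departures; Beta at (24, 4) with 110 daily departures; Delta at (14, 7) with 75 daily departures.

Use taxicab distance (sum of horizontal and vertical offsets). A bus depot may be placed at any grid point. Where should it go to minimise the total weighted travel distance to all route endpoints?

(14, 9)

Manhattan distance separates: Σwᵢ(|x−xᵢ|+|y−yᵢ|) = Σwᵢ|x−xᵢ| + Σwᵢ|y−yᵢ|, so x and y are optimised independently as 1-D weighted medians.
Total weight W = 445; half = 222.5.
x-coordinate, sorted with cumulative weight:
  x=10 (Alpha, w=150) cum 150
  x=14 (Delta, w=75) cum 225  ← median
  x=15 (Gamma, w=110) cum 335
  x=24 (Beta, w=110) cum 445
⇒ x* = 14
y-coordinate, sorted with cumulative weight:
  y=4 (Beta, w=110) cum 110
  y=7 (Delta, w=75) cum 185
  y=9 (Gamma, w=110) cum 295  ← median
  y=18 (Alpha, w=150) cum 445
⇒ y* = 9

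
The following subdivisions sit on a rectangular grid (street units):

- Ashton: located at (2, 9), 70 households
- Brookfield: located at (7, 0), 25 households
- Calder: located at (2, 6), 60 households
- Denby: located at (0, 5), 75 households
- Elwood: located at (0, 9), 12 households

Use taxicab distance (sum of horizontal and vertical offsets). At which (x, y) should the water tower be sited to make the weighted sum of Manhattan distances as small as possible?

(2, 6)

Manhattan distance separates: Σwᵢ(|x−xᵢ|+|y−yᵢ|) = Σwᵢ|x−xᵢ| + Σwᵢ|y−yᵢ|, so x and y are optimised independently as 1-D weighted medians.
Total weight W = 242; half = 121.
x-coordinate, sorted with cumulative weight:
  x=0 (Denby, w=75) cum 75
  x=0 (Elwood, w=12) cum 87
  x=2 (Ashton, w=70) cum 157  ← median
  x=2 (Calder, w=60) cum 217
  x=7 (Brookfield, w=25) cum 242
⇒ x* = 2
y-coordinate, sorted with cumulative weight:
  y=0 (Brookfield, w=25) cum 25
  y=5 (Denby, w=75) cum 100
  y=6 (Calder, w=60) cum 160  ← median
  y=9 (Ashton, w=70) cum 230
  y=9 (Elwood, w=12) cum 242
⇒ y* = 6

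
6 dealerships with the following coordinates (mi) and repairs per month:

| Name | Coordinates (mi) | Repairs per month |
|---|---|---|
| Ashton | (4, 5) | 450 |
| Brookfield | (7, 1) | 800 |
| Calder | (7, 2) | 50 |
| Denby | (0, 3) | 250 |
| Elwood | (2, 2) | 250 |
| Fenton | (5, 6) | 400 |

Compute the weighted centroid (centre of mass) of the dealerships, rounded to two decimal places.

The minimiser of Σwᵢ‖p−pᵢ‖² is the weighted centroid p* = (Σwᵢpᵢ)/(Σwᵢ).
Σwᵢ = 2200.
Σwᵢxᵢ = 450·4 + 800·7 + 50·7 + 250·0 + 250·2 + 400·5 = 10250.
Σwᵢyᵢ = 450·5 + 800·1 + 50·2 + 250·3 + 250·2 + 400·6 = 6800.
x* = 10250/2200 = 4.66, y* = 6800/2200 = 3.09.

(4.66, 3.09)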